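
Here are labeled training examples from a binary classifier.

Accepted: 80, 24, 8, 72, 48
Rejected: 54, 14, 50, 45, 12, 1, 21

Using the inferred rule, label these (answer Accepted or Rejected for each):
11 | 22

Rejected, Rejected

A rule that fits every label: multiple of 8 — true of each 'Accepted' example, false of each 'Rejected' one.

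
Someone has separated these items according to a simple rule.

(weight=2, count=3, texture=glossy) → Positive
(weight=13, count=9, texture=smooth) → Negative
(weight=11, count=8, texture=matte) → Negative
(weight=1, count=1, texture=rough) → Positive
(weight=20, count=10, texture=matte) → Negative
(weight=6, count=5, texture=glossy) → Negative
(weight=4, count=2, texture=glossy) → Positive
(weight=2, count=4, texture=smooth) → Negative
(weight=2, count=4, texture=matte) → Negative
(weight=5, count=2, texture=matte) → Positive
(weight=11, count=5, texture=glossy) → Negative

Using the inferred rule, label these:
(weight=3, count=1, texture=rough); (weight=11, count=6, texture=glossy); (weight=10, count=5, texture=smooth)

Positive, Negative, Negative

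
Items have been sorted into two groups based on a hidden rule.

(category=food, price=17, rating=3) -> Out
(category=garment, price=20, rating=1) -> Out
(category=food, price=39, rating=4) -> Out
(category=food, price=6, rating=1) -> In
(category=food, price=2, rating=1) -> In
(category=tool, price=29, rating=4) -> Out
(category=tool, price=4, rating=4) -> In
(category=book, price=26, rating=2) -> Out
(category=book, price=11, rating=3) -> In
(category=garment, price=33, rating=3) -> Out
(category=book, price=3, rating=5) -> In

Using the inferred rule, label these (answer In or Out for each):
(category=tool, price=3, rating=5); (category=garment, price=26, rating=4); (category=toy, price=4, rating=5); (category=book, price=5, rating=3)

In, Out, In, In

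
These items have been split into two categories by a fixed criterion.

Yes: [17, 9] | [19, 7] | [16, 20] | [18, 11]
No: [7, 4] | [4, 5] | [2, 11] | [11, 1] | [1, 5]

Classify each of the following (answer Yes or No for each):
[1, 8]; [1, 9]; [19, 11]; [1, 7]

No, No, Yes, No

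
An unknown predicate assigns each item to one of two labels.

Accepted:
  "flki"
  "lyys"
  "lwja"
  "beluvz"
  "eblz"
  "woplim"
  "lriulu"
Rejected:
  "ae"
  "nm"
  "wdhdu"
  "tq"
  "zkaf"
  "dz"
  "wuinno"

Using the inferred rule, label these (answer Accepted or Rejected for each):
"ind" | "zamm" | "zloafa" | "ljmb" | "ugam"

One predicate separates the groups cleanly: contains 'l'.

Rejected, Rejected, Accepted, Accepted, Rejected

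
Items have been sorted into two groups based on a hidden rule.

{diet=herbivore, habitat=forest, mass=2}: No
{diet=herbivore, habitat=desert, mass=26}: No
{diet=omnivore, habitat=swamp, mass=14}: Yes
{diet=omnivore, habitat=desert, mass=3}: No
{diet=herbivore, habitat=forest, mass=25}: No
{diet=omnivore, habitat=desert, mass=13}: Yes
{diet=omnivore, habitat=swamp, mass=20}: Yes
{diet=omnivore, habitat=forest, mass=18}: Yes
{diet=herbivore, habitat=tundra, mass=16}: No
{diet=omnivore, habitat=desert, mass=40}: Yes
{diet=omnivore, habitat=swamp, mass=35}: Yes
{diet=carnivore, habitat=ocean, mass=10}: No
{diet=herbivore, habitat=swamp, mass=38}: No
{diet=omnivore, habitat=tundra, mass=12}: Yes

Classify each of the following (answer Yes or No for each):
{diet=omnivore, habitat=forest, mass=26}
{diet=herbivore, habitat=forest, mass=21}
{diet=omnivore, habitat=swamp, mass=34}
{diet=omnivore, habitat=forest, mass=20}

Yes, No, Yes, Yes

Every 'Yes' example satisfies: diet is omnivore AND mass ≥ 10. None of the 'No' examples do.
{diet=omnivore, habitat=forest, mass=26}: Yes (diet is omnivore, mass = 26).
{diet=herbivore, habitat=forest, mass=21}: No (diet is herbivore, mass = 21).
{diet=omnivore, habitat=swamp, mass=34}: Yes (diet is omnivore, mass = 34).
{diet=omnivore, habitat=forest, mass=20}: Yes (diet is omnivore, mass = 20).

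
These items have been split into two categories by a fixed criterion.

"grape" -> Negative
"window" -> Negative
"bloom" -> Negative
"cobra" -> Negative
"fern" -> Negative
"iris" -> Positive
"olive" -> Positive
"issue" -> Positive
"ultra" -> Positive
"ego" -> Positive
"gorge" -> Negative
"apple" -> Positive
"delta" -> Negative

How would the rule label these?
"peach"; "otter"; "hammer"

Negative, Positive, Negative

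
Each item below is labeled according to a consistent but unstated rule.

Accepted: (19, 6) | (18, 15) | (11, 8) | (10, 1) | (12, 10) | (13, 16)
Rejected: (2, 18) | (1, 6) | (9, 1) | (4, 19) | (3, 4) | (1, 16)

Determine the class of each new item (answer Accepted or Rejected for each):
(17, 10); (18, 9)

'Accepted' ⟺ first ≥ 10.
(17, 10) → first 17 → Accepted.
(18, 9) → first 18 → Accepted.

Accepted, Accepted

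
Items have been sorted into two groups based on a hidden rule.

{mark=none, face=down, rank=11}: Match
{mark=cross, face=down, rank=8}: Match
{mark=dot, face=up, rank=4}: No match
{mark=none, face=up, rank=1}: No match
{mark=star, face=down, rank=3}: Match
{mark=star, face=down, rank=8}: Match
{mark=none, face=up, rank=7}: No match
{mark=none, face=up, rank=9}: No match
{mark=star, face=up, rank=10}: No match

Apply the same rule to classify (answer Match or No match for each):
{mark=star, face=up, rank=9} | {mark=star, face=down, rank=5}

No match, Match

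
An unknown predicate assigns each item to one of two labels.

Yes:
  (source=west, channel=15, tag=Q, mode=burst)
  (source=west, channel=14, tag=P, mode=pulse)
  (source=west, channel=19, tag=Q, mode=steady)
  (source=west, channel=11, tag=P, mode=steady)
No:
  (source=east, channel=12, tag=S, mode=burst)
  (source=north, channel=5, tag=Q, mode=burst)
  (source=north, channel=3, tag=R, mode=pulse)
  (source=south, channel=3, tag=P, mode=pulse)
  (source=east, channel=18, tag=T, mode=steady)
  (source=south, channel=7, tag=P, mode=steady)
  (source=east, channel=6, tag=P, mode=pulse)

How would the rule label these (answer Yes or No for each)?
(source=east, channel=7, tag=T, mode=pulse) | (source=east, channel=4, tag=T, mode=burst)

'Yes' ⟺ source is west.

No, No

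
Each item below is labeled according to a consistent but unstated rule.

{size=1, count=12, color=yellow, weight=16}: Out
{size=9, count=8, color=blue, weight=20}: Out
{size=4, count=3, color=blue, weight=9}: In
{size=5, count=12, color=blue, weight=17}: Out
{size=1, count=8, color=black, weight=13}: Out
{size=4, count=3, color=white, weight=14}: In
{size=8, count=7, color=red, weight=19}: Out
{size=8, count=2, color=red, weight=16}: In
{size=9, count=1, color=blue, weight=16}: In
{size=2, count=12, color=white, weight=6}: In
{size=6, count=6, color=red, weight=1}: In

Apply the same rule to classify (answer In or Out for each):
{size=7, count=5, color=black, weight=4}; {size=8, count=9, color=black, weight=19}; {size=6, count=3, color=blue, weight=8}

Every 'In' example satisfies: size ≥ 2 AND weight ≤ 16. None of the 'Out' examples do.
{size=7, count=5, color=black, weight=4}: size = 7, weight = 4 — checks out, so In.
{size=8, count=9, color=black, weight=19}: size = 8, weight = 19 — does not pass, so Out.
{size=6, count=3, color=blue, weight=8}: size = 6, weight = 8 — checks out, so In.

In, Out, In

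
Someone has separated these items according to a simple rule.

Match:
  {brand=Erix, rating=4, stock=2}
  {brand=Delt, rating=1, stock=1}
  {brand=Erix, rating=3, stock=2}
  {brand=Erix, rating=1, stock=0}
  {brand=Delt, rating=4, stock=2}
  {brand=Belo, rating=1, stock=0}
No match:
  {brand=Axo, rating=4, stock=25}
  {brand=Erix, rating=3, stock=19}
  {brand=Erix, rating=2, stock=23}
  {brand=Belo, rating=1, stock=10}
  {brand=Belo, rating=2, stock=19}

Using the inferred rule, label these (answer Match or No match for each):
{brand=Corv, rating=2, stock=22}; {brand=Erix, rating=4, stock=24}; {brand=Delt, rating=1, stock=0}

Every 'Match' example satisfies: stock ≤ 2. None of the 'No match' examples do.
{brand=Corv, rating=2, stock=22} → stock = 22 → No match.
{brand=Erix, rating=4, stock=24} → stock = 24 → No match.
{brand=Delt, rating=1, stock=0} → stock = 0 → Match.

No match, No match, Match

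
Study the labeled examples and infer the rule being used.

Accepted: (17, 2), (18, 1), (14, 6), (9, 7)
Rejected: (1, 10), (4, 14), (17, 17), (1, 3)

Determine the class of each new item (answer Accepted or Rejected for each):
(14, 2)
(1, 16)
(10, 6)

Accepted, Rejected, Accepted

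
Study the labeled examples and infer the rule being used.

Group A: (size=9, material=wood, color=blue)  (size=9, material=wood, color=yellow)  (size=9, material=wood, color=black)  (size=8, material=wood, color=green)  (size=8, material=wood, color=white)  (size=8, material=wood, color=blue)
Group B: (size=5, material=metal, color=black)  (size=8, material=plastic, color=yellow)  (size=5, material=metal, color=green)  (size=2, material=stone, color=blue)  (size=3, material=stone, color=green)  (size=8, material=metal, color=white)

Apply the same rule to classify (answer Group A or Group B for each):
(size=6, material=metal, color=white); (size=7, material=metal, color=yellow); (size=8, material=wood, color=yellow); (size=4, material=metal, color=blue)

The rule appears to be: material is wood.

Group B, Group B, Group A, Group B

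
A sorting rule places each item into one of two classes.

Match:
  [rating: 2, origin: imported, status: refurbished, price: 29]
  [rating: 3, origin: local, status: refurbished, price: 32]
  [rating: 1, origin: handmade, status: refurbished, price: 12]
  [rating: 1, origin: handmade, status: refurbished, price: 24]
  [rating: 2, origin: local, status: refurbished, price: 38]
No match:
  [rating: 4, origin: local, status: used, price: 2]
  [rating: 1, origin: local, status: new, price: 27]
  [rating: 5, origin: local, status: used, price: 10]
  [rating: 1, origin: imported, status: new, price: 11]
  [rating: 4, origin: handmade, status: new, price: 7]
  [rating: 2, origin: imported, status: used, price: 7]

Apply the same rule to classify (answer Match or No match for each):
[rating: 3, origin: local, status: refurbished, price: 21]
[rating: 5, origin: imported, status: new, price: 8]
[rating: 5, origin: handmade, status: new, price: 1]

Checking candidate rules against both groups, what survives is: status is refurbished.
[rating: 3, origin: local, status: refurbished, price: 21]: status is refurbished — has this property, so Match. [rating: 5, origin: imported, status: new, price: 8]: status is new — fails this test, so No match. [rating: 5, origin: handmade, status: new, price: 1]: status is new — fails this test, so No match.

Match, No match, No match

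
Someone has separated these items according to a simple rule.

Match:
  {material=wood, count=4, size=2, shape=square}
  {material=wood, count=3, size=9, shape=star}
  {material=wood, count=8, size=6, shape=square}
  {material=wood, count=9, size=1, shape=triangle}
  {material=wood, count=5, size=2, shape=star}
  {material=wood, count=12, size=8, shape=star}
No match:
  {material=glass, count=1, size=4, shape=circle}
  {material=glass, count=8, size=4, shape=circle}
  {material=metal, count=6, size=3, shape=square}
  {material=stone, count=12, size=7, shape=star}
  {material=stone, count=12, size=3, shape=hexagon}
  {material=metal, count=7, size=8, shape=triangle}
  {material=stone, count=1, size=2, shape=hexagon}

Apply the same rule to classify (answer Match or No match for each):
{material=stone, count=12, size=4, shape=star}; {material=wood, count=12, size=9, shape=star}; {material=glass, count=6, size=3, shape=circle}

Checking candidate rules against both groups, what survives is: material is wood.

No match, Match, No match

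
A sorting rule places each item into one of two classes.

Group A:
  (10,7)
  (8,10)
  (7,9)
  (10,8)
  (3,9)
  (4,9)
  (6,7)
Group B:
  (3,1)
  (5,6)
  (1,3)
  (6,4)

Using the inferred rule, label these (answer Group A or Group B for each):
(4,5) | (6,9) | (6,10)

Group B, Group A, Group A

The pattern is that an item is 'Group A' exactly when: sum ≥ 12.
(4,5): 4+5 = 9, fails the rule → Group B.
(6,9): 6+9 = 15, fits → Group A.
(6,10): 6+10 = 16, fits → Group A.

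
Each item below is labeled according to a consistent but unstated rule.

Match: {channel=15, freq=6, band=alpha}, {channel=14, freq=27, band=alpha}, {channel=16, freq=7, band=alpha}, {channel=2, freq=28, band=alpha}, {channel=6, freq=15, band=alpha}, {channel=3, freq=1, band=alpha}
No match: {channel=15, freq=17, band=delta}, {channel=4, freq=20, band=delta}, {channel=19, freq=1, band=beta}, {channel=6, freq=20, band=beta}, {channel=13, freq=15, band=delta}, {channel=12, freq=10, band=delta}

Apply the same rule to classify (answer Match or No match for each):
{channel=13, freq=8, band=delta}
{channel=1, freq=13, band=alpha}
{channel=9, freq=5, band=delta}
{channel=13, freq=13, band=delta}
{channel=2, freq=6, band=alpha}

No match, Match, No match, No match, Match

One predicate separates the groups cleanly: band is alpha.
{channel=13, freq=8, band=delta} — band is delta, hence No match.
{channel=1, freq=13, band=alpha} — band is alpha, hence Match.
{channel=9, freq=5, band=delta} — band is delta, hence No match.
{channel=13, freq=13, band=delta} — band is delta, hence No match.
{channel=2, freq=6, band=alpha} — band is alpha, hence Match.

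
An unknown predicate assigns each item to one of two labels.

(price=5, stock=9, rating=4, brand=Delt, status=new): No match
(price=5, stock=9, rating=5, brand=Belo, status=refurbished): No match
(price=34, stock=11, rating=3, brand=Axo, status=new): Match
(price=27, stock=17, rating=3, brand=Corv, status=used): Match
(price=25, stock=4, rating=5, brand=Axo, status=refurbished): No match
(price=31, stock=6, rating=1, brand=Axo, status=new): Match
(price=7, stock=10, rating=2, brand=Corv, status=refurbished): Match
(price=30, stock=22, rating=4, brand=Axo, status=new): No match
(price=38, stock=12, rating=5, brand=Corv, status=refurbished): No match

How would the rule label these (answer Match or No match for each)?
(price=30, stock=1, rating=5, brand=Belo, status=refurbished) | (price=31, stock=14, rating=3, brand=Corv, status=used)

No match, Match

The rule appears to be: rating ≤ 3.
(price=30, stock=1, rating=5, brand=Belo, status=refurbished): rating = 5 — does not pass, so No match. (price=31, stock=14, rating=3, brand=Corv, status=used): rating = 3 — qualifies, so Match.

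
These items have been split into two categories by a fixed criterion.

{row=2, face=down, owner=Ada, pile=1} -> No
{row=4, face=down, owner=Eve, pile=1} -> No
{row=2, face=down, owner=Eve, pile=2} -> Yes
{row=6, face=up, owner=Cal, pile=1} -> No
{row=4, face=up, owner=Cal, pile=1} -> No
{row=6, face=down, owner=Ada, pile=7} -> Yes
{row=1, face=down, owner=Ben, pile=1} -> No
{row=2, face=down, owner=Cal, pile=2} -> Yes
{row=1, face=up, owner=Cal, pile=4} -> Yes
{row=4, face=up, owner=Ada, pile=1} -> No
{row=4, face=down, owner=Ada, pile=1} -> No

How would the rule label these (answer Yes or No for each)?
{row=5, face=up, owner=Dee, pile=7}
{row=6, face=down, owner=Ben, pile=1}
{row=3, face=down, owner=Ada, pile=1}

Yes, No, No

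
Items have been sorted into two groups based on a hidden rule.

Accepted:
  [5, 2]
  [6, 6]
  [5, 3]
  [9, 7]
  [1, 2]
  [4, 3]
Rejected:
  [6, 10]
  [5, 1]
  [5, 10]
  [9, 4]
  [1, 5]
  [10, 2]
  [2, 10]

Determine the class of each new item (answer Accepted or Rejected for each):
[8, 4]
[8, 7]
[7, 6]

Rejected, Accepted, Accepted

The pattern is that an item is 'Accepted' exactly when: |first − second| ≤ 3.
[8, 4]: |8−4| = 4 — fails this test, so Rejected.
[8, 7]: |8−7| = 1 — has this property, so Accepted.
[7, 6]: |7−6| = 1 — has this property, so Accepted.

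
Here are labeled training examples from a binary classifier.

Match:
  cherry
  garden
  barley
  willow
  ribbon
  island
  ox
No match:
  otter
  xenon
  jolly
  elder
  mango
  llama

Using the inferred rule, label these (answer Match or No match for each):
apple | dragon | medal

No match, Match, No match

The classifier is using: even length.
No match: apple, since length 5. Match: dragon, since length 6. No match: medal, since length 5.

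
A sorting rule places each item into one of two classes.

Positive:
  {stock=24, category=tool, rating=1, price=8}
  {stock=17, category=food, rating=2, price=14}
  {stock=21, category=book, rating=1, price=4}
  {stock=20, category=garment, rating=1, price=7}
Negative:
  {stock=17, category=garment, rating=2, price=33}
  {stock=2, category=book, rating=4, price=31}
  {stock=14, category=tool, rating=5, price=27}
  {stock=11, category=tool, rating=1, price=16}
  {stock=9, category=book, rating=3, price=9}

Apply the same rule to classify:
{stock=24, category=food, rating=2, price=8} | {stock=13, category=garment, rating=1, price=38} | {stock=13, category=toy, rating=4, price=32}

Positive, Negative, Negative

The distinguishing property — rating ≤ 2 AND price ≤ 14 — holds for all the 'Positive' cases and none of the 'Negative' cases.
{stock=24, category=food, rating=2, price=8} — rating = 2, price = 8, hence Positive. {stock=13, category=garment, rating=1, price=38} — rating = 1, price = 38, hence Negative. {stock=13, category=toy, rating=4, price=32} — rating = 4, price = 32, hence Negative.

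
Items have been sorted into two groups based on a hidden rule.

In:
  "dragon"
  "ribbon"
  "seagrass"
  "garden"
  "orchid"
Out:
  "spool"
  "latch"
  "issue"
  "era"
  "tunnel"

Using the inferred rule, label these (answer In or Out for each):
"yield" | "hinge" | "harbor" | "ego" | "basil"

Out, Out, In, Out, Out

'In' ⟺ even length AND contains 'r'.
Out: "yield", since length 5, no 'r'. Out: "hinge", since length 5, no 'r'. In: "harbor", since length 6, has 'r'. Out: "ego", since length 3, no 'r'. Out: "basil", since length 5, no 'r'.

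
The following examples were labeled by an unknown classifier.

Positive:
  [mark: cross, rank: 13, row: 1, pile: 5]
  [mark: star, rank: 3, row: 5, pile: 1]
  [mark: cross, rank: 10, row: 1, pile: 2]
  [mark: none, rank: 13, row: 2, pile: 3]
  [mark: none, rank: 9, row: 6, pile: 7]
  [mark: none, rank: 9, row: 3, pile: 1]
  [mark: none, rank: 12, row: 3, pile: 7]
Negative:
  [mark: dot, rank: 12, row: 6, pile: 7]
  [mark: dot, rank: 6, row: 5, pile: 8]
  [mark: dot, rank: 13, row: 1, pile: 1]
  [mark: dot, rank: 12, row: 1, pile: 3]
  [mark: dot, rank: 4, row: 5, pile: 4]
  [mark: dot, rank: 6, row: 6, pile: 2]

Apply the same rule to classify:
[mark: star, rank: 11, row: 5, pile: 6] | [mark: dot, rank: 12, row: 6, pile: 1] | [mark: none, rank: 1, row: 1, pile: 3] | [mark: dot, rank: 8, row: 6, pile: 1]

Positive, Negative, Positive, Negative

Comparing the two groups points to one rule — mark is not dot.
[mark: star, rank: 11, row: 5, pile: 6]: mark is star — qualifies, so Positive.
[mark: dot, rank: 12, row: 6, pile: 1]: mark is dot — does not pass, so Negative.
[mark: none, rank: 1, row: 1, pile: 3]: mark is none — qualifies, so Positive.
[mark: dot, rank: 8, row: 6, pile: 1]: mark is dot — does not pass, so Negative.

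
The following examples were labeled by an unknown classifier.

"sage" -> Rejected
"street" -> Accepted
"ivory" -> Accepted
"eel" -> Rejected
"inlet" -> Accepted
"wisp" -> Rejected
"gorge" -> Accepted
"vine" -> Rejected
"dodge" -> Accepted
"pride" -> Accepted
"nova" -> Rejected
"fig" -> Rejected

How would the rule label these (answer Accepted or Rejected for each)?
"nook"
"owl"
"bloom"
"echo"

Rejected, Rejected, Accepted, Rejected

A rule that fits every label: length ≥ 5 — true of each 'Accepted' example, false of each 'Rejected' one.
"nook" → length 4 → Rejected.
"owl" → length 3 → Rejected.
"bloom" → length 5 → Accepted.
"echo" → length 4 → Rejected.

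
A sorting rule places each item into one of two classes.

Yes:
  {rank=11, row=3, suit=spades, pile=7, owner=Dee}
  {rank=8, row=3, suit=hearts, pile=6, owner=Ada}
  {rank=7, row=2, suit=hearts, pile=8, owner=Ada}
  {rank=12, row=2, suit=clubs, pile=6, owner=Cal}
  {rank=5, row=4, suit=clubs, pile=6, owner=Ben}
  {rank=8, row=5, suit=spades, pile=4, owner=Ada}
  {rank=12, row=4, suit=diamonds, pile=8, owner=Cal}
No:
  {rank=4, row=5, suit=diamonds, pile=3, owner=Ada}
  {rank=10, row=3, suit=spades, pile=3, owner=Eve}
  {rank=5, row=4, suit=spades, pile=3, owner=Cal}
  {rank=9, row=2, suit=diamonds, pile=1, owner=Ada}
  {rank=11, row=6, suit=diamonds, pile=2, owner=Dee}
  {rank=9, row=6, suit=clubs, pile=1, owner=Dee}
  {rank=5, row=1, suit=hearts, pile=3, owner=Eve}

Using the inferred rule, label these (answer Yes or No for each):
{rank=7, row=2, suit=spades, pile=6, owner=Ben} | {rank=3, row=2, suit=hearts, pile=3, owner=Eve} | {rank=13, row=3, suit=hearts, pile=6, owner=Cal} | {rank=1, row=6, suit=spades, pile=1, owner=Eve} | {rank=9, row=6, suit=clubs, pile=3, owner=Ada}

The pattern is that an item is 'Yes' exactly when: pile ≥ 4.
{rank=7, row=2, suit=spades, pile=6, owner=Ben}: pile = 6 — fits, so Yes. {rank=3, row=2, suit=hearts, pile=3, owner=Eve}: pile = 3 — does not fit, so No. {rank=13, row=3, suit=hearts, pile=6, owner=Cal}: pile = 6 — fits, so Yes. {rank=1, row=6, suit=spades, pile=1, owner=Eve}: pile = 1 — does not fit, so No. {rank=9, row=6, suit=clubs, pile=3, owner=Ada}: pile = 3 — does not fit, so No.

Yes, No, Yes, No, No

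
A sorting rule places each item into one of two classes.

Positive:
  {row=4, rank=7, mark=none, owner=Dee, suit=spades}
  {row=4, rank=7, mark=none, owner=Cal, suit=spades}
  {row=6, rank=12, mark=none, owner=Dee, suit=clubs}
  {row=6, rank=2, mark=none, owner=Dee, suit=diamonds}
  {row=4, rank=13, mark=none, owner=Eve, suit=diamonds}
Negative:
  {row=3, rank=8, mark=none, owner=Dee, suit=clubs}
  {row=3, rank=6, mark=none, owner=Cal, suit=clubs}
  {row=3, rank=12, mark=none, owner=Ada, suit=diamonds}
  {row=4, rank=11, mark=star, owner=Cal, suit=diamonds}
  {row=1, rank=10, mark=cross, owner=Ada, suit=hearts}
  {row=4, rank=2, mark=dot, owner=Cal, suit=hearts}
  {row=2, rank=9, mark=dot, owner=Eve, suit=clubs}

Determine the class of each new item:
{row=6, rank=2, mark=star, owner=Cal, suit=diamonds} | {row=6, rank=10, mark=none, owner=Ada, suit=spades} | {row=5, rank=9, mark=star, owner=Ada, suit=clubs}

A rule that fits every label: mark is none AND row ≥ 4 — true of each 'Positive' example, false of each 'Negative' one.
{row=6, rank=2, mark=star, owner=Cal, suit=diamonds}: mark is star, row = 6, does not satisfy this → Negative. {row=6, rank=10, mark=none, owner=Ada, suit=spades}: mark is none, row = 6, meets the rule → Positive. {row=5, rank=9, mark=star, owner=Ada, suit=clubs}: mark is star, row = 5, does not satisfy this → Negative.

Negative, Positive, Negative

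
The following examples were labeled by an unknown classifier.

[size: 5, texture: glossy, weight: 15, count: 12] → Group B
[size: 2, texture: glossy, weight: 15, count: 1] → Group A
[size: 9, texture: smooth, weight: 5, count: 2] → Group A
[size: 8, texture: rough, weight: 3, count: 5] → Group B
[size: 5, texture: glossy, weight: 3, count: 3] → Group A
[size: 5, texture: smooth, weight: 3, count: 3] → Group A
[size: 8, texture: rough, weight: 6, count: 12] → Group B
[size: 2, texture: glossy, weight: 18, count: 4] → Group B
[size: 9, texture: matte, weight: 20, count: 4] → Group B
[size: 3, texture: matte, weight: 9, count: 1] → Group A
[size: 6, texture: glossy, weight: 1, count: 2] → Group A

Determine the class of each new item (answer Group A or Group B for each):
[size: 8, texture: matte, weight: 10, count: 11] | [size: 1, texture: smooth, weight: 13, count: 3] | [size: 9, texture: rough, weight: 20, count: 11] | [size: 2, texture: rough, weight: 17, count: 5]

Group B, Group A, Group B, Group B

The distinguishing property — count ≤ 3 — holds for all the 'Group A' cases and none of the 'Group B' cases.
[size: 8, texture: matte, weight: 10, count: 11]: count = 11, fails this test → Group B. [size: 1, texture: smooth, weight: 13, count: 3]: count = 3, matches → Group A. [size: 9, texture: rough, weight: 20, count: 11]: count = 11, fails this test → Group B. [size: 2, texture: rough, weight: 17, count: 5]: count = 5, fails this test → Group B.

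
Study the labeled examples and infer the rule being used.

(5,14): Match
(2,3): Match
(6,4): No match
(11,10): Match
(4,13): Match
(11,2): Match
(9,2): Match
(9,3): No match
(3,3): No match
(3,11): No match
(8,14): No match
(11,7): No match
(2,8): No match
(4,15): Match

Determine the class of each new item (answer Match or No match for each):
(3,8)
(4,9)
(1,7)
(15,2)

Match, Match, No match, Match

The distinguishing property — sum is odd — holds for all the 'Match' cases and none of the 'No match' cases.
(3,8): 3+8 = 11, matches → Match. (4,9): 4+9 = 13, matches → Match. (1,7): 1+7 = 8, does not pass → No match. (15,2): 15+2 = 17, matches → Match.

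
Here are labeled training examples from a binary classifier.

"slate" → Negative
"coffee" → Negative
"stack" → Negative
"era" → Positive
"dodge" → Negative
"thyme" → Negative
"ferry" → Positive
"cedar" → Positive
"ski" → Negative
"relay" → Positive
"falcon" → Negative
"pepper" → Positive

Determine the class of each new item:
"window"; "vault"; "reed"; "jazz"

Negative, Negative, Positive, Negative

The pattern is that an item is 'Positive' exactly when: contains 'r'.
"window" — no 'r', hence Negative.
"vault" — no 'r', hence Negative.
"reed" — has 'r', hence Positive.
"jazz" — no 'r', hence Negative.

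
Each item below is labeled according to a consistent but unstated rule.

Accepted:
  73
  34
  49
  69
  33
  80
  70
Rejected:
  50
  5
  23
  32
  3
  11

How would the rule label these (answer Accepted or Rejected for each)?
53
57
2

The classifier is using: digit sum ≥ 6.
Accepted: 53, since digit sum 5+3 = 8.
Accepted: 57, since digit sum 5+7 = 12.
Rejected: 2, since digit sum 2.

Accepted, Accepted, Rejected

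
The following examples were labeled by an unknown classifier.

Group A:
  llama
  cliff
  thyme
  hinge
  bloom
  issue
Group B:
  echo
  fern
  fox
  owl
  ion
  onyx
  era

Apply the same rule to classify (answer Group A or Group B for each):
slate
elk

Group A, Group B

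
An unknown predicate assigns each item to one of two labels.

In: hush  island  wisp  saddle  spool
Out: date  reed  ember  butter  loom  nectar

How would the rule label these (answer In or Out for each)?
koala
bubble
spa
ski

The simplest hypothesis consistent with all the labels is: contains 's'.
koala: Out (no 's'). bubble: Out (no 's'). spa: In (has 's'). ski: In (has 's').

Out, Out, In, In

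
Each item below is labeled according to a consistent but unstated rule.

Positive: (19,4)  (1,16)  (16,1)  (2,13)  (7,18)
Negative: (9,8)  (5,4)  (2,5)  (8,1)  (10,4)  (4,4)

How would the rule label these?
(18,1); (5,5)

The pattern is that an item is 'Positive' exactly when: max ≥ 13.
(18,1) — max 18, hence Positive. (5,5) — max 5, hence Negative.

Positive, Negative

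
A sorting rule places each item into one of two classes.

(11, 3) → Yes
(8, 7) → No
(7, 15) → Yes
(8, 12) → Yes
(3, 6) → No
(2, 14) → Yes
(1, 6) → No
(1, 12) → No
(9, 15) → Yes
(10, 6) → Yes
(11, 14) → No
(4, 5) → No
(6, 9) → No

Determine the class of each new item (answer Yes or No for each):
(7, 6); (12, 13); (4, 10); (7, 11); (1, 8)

No, No, Yes, Yes, No

Rule: sum is even. This holds for each 'Yes' example and fails for each 'No' one.
(7, 6): 7+6 = 13 — fails the rule, so No.
(12, 13): 12+13 = 25 — fails the rule, so No.
(4, 10): 4+10 = 14 — has this property, so Yes.
(7, 11): 7+11 = 18 — has this property, so Yes.
(1, 8): 1+8 = 9 — fails the rule, so No.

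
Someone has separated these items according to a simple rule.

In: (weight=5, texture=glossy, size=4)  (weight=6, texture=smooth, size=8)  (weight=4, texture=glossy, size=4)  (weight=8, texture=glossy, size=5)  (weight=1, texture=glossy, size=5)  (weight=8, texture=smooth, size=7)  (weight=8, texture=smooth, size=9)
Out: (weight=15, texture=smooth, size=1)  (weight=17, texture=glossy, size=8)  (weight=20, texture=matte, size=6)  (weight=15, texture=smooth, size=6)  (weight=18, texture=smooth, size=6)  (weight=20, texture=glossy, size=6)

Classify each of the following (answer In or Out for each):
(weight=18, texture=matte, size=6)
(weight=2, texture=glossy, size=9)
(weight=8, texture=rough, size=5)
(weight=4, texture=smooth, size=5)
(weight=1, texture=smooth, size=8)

Out, In, In, In, In

The classifier is using: weight ≤ 8.
(weight=18, texture=matte, size=6) — weight = 18, hence Out. (weight=2, texture=glossy, size=9) — weight = 2, hence In. (weight=8, texture=rough, size=5) — weight = 8, hence In. (weight=4, texture=smooth, size=5) — weight = 4, hence In. (weight=1, texture=smooth, size=8) — weight = 1, hence In.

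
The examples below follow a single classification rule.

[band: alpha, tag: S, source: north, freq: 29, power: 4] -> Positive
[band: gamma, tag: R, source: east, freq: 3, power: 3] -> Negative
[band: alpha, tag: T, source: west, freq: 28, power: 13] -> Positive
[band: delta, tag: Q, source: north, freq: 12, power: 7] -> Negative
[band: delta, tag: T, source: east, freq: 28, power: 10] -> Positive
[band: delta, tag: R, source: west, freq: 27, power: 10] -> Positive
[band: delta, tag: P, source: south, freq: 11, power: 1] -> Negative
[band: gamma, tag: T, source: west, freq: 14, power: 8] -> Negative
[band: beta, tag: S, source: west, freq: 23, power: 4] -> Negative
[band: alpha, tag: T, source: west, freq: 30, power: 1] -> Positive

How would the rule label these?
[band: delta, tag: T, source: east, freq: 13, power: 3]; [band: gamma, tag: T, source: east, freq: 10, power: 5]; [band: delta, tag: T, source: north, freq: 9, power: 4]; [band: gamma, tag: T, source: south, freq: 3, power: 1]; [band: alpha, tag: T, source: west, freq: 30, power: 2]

The pattern is that an item is 'Positive' exactly when: freq ≥ 27.

Negative, Negative, Negative, Negative, Positive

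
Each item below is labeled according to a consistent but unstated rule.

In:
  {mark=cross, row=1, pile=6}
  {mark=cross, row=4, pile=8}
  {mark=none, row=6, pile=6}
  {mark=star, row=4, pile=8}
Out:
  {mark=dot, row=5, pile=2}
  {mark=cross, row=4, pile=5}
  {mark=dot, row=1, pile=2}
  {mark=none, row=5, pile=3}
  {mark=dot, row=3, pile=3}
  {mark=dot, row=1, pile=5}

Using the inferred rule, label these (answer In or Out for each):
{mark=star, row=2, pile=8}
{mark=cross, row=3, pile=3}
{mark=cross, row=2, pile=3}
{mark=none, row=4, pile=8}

The simplest hypothesis consistent with all the labels is: pile ≥ 6.

In, Out, Out, In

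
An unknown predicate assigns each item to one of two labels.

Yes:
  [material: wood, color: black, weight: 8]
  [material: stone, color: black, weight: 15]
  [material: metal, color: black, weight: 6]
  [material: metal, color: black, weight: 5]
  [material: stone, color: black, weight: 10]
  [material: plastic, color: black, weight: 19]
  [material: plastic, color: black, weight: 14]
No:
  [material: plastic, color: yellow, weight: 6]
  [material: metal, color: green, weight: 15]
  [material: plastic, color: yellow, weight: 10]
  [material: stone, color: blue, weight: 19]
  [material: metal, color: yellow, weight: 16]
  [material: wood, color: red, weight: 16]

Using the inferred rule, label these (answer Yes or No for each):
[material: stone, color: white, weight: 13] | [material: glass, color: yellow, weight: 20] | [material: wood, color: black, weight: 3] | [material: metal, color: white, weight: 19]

The simplest hypothesis consistent with all the labels is: color is black.
[material: stone, color: white, weight: 13]: No (color is white).
[material: glass, color: yellow, weight: 20]: No (color is yellow).
[material: wood, color: black, weight: 3]: Yes (color is black).
[material: metal, color: white, weight: 19]: No (color is white).

No, No, Yes, No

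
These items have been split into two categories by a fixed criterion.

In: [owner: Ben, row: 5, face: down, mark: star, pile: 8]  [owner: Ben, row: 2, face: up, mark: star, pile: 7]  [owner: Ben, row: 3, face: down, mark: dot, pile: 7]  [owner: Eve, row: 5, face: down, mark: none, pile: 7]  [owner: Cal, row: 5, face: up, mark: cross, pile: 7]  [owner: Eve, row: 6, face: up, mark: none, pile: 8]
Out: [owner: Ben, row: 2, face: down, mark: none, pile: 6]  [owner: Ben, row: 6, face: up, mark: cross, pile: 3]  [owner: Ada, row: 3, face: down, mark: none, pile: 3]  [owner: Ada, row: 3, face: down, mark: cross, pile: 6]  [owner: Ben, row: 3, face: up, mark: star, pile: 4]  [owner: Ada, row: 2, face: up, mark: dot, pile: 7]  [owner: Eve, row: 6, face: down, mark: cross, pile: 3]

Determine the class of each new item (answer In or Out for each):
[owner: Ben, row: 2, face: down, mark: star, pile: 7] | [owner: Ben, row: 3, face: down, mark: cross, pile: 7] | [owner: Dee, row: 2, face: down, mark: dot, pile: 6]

In, In, Out

The simplest hypothesis consistent with all the labels is: owner is not Ada AND pile ≥ 7.
[owner: Ben, row: 2, face: down, mark: star, pile: 7]: In (owner is Ben, pile = 7).
[owner: Ben, row: 3, face: down, mark: cross, pile: 7]: In (owner is Ben, pile = 7).
[owner: Dee, row: 2, face: down, mark: dot, pile: 6]: Out (owner is Dee, pile = 6).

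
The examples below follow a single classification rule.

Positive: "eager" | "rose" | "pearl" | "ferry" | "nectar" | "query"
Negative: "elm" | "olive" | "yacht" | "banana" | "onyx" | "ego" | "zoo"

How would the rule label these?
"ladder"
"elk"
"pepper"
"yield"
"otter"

Positive, Negative, Positive, Negative, Positive

'Positive' ⟺ contains 'r'.
"ladder": Positive (has 'r'). "elk": Negative (no 'r'). "pepper": Positive (has 'r'). "yield": Negative (no 'r'). "otter": Positive (has 'r').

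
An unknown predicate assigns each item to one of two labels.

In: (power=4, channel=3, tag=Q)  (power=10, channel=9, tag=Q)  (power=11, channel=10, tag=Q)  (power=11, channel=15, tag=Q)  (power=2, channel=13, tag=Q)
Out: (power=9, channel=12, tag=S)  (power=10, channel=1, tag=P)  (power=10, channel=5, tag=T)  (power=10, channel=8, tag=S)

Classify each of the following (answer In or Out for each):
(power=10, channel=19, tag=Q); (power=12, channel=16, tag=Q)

In, In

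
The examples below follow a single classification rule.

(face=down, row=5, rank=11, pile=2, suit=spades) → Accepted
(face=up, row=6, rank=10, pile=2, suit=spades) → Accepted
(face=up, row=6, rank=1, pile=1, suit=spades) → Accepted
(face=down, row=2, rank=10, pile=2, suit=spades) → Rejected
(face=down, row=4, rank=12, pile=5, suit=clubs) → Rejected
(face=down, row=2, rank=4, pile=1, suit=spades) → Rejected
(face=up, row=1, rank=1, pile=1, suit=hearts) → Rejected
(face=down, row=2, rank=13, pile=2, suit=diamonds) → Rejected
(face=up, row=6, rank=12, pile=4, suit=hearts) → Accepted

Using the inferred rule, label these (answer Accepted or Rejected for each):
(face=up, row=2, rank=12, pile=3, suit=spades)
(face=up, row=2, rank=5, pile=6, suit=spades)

Rejected, Rejected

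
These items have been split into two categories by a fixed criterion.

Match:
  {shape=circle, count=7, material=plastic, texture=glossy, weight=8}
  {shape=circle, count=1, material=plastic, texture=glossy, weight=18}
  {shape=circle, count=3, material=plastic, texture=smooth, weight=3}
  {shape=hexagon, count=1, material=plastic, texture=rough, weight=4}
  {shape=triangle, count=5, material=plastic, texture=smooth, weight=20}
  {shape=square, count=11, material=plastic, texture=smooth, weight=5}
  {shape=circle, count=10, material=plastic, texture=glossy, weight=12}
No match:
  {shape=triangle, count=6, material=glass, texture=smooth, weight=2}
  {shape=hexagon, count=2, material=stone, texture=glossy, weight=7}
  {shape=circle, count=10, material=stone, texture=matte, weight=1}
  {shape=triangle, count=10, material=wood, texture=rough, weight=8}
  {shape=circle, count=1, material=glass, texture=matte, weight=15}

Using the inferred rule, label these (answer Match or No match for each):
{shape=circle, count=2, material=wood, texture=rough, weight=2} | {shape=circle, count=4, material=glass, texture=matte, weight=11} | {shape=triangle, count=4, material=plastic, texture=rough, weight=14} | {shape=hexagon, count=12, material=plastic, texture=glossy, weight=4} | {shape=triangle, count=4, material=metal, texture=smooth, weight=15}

Comparing the two groups points to one rule — material is plastic.
{shape=circle, count=2, material=wood, texture=rough, weight=2}: material is wood — fails the rule, so No match.
{shape=circle, count=4, material=glass, texture=matte, weight=11}: material is glass — fails the rule, so No match.
{shape=triangle, count=4, material=plastic, texture=rough, weight=14}: material is plastic — meets the rule, so Match.
{shape=hexagon, count=12, material=plastic, texture=glossy, weight=4}: material is plastic — meets the rule, so Match.
{shape=triangle, count=4, material=metal, texture=smooth, weight=15}: material is metal — fails the rule, so No match.

No match, No match, Match, Match, No match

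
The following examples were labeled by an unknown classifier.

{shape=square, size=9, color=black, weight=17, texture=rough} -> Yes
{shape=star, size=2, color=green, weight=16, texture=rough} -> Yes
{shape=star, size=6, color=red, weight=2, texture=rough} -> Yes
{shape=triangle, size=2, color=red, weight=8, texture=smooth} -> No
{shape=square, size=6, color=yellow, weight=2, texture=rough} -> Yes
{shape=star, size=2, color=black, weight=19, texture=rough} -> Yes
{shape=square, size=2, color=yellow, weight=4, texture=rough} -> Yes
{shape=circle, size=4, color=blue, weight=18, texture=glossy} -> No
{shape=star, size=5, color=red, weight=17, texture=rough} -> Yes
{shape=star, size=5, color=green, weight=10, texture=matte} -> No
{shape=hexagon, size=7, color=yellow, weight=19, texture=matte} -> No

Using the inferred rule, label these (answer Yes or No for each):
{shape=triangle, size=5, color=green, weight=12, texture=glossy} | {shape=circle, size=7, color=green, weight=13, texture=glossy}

No, No

The common property of the 'Yes' items is: texture is rough. No 'No' item has it.
{shape=triangle, size=5, color=green, weight=12, texture=glossy} → texture is glossy → No.
{shape=circle, size=7, color=green, weight=13, texture=glossy} → texture is glossy → No.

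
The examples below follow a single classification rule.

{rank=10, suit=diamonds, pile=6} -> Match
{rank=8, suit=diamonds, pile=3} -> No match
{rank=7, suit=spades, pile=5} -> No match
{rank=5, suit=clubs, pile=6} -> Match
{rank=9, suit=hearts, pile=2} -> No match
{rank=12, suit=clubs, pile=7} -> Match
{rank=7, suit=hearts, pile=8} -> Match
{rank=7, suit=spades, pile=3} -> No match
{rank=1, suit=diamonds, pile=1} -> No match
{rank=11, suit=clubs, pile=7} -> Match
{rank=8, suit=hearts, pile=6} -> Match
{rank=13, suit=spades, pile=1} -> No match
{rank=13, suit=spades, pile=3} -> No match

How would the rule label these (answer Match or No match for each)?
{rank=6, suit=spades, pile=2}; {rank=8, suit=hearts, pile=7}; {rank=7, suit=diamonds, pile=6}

No match, Match, Match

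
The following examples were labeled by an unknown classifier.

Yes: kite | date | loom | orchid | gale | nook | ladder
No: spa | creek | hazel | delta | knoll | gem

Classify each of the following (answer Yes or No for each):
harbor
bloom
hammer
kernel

Yes, No, Yes, Yes

Every 'Yes' example satisfies: even length. None of the 'No' examples do.
harbor — length 6, hence Yes.
bloom — length 5, hence No.
hammer — length 6, hence Yes.
kernel — length 6, hence Yes.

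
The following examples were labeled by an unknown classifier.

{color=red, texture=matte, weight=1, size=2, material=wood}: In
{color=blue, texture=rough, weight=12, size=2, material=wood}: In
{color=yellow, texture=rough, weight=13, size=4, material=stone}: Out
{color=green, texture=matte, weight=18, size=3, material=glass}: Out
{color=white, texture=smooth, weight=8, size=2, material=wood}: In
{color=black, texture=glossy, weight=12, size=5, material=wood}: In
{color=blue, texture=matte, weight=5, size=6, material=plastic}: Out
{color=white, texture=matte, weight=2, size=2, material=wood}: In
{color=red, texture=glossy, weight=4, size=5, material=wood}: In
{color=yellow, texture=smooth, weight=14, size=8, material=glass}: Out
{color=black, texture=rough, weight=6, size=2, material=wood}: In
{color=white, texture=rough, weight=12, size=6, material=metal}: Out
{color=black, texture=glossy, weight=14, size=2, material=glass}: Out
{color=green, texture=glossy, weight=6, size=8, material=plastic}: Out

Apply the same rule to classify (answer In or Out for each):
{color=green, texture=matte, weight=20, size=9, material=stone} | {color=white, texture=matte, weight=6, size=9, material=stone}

Every 'In' example satisfies: material is wood. None of the 'Out' examples do.
Out: {color=green, texture=matte, weight=20, size=9, material=stone}, since material is stone. Out: {color=white, texture=matte, weight=6, size=9, material=stone}, since material is stone.

Out, Out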